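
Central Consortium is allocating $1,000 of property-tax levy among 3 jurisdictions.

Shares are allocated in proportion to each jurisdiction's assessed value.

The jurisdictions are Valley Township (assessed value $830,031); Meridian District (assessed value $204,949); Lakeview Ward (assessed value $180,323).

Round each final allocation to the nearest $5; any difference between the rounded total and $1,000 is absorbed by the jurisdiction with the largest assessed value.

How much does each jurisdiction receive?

Assessed value total: 1,215,303.
Proportional shares: Valley Township 830,031/1,215,303 × $1,000 = 682.98; Meridian District 204,949/1,215,303 × $1,000 = 168.64; Lakeview Ward 180,323/1,215,303 × $1,000 = 148.38.
Rounded to nearest $5: Valley Township $685; Meridian District $170; Lakeview Ward $150. Sum = $1,005.
Difference $1,000 − $1,005 = −$5 applied to largest assessed value (Valley Township): Valley Township becomes $680.

Valley Township: $680 | Meridian District: $170 | Lakeview Ward: $150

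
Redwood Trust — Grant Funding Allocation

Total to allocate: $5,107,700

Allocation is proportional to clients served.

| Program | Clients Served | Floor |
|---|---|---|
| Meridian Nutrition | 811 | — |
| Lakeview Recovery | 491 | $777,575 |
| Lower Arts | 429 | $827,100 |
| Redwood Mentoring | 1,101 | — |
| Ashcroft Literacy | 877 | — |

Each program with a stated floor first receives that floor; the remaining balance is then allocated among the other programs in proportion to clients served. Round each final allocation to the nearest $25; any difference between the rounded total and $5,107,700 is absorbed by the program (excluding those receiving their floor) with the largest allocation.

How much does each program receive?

Meridian Nutrition: $1,018,625; Lakeview Recovery: $777,575; Lower Arts: $827,100; Redwood Mentoring: $1,382,875; Ashcroft Literacy: $1,101,525

Minimums first: Lakeview Recovery $777,575; Lower Arts $827,100. Residual $3,503,025.
Residual split over remaining clients served 2,789: Meridian Nutrition 1,018,627.92 → $1,018,625; Redwood Mentoring 1,382,872.19 → $1,382,875; Ashcroft Literacy 1,101,524.89 → $1,101,525.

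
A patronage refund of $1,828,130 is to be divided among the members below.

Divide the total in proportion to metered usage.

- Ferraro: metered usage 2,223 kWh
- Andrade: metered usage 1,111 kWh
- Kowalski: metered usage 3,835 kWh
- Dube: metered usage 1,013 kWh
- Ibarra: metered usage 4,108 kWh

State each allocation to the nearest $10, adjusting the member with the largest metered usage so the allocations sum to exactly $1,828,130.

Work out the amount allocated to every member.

Combined metered usage = 12,290.
Raw shares: Ferraro 2,223/12,290 × $1,828,130 = 330,669.89; Andrade 1,111/12,290 × $1,828,130 = 165,260.57; Kowalski 3,835/12,290 × $1,828,130 = 570,453.91; Dube 1,013/12,290 × $1,828,130 = 150,683.13; Ibarra 4,108/12,290 × $1,828,130 = 611,062.49.
At nearest $10: Ferraro $330,670; Andrade $165,260; Kowalski $570,450; Dube $150,680; Ibarra $611,060. Sum = $1,828,120.
Difference $1,828,130 − $1,828,120 = +$10 applied to largest metered usage (Ibarra): Ibarra becomes $611,070.

Ferraro: $330,670; Andrade: $165,260; Kowalski: $570,450; Dube: $150,680; Ibarra: $611,070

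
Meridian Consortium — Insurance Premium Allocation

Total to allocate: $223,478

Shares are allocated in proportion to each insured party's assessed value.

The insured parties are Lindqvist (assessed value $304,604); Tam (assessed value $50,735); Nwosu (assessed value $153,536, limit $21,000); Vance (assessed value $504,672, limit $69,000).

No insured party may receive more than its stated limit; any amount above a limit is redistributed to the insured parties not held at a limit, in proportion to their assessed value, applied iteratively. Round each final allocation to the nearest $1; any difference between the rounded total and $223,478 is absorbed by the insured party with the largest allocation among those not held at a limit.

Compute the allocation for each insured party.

Total assessed value = 1,013,547.
Proportional shares (ignoring caps): Lindqvist 67,162.44; Tam 11,186.61; Nwosu 33,853.31; Vance 111,275.64.
Capped: Nwosu ($21,000), Vance ($69,000); residual $133,478 reallocated over remaining assessed value 355,339.
Redistributed shares: Lindqvist 114,420.12 → $114,420; Tam 19,057.88 → $19,058.

Lindqvist: $114,420; Tam: $19,058; Nwosu: $21,000; Vance: $69,000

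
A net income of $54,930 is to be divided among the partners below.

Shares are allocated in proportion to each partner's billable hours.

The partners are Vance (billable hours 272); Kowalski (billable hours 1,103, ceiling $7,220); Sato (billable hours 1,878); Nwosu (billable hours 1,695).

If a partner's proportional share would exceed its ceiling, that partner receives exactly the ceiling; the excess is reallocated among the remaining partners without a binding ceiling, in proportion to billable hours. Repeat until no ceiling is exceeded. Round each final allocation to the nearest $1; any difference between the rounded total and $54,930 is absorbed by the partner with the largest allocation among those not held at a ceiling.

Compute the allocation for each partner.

Combined billable hours = 4,948.
Pro-rata shares before constraints: Vance 3,019.60; Kowalski 12,244.91; Sato 20,848.53; Nwosu 18,816.97.
Capped: Kowalski ($7,220); balance $47,710 reallocated over remaining billable hours 3,845.
Shares after redistribution: Vance 3,375.06 → $3,375; Sato 23,302.83 → $23,303; Nwosu 21,032.11 → $21,032.

Vance: $3,375; Kowalski: $7,220; Sato: $23,303; Nwosu: $21,032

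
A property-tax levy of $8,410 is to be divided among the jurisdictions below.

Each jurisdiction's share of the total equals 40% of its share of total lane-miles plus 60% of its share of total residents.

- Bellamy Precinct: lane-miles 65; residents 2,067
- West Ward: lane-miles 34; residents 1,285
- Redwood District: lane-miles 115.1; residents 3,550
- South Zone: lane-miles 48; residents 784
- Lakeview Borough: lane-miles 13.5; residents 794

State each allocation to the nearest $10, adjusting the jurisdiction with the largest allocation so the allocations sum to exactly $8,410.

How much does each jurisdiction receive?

Totals — lane-miles 275.6, residents 8,480.
Combined weights (40% lane-miles + 60% residents): Bellamy Precinct 0.2406; West Ward 0.1403; Redwood District 0.4182; South Zone 0.1251; Lakeview Borough 0.0758.
Pro-rata amounts: Bellamy Precinct 2,023.36; West Ward 1,179.64; Redwood District 3,517.34; South Zone 1,052.41; Lakeview Borough 637.25.
Rounded to nearest $10: Bellamy Precinct $2,020; West Ward $1,180; Redwood District $3,520; South Zone $1,050; Lakeview Borough $640. Sum = $8,410.
Sum already equals the total — no adjustment.

Bellamy Precinct: $2,020 | West Ward: $1,180 | Redwood District: $3,520 | South Zone: $1,050 | Lakeview Borough: $640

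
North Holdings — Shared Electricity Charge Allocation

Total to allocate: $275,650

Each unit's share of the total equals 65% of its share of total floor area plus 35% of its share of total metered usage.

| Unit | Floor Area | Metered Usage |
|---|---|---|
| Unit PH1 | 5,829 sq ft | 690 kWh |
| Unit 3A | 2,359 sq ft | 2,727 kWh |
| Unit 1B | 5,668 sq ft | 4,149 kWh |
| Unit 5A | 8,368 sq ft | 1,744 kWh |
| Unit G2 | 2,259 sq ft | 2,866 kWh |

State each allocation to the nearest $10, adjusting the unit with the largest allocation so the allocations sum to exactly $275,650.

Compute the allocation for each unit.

Unit PH1: $48,130 · Unit 3A: $38,870 · Unit 1B: $74,350 · Unit 5A: $75,060 · Unit G2: $39,240

Floor area total 24,483; metered usage total 12,176.
Composite weights (65% floor area + 35% metered usage): Unit PH1 0.1746; Unit 3A 0.1410; Unit 1B 0.2697; Unit 5A 0.2723; Unit G2 0.1424.
Raw shares: Unit PH1 48,125.30; Unit 3A 38,871.33; Unit 1B 74,354.72; Unit 5A 75,057.76; Unit G2 39,240.88.
Rounded to nearest $10: Unit PH1 $48,130; Unit 3A $38,870; Unit 1B $74,350; Unit 5A $75,060; Unit G2 $39,240. Sum = $275,650.
No rounding difference to absorb.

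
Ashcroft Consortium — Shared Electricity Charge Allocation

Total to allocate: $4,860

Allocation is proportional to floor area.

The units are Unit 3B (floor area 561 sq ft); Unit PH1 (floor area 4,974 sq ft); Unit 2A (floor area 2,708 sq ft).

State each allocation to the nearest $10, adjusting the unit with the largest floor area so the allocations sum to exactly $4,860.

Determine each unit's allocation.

Unit 3B: $330 · Unit PH1: $2,930 · Unit 2A: $1,600

Floor area total: 561 + 4,974 + 2,708 = 8,243.
Proportional shares: Unit 3B 330.76; Unit PH1 2,932.63; Unit 2A 1,596.61.
Rounded to nearest $10: Unit 3B $330; Unit PH1 $2,930; Unit 2A $1,600. Sum = $4,860.
No rounding difference to absorb.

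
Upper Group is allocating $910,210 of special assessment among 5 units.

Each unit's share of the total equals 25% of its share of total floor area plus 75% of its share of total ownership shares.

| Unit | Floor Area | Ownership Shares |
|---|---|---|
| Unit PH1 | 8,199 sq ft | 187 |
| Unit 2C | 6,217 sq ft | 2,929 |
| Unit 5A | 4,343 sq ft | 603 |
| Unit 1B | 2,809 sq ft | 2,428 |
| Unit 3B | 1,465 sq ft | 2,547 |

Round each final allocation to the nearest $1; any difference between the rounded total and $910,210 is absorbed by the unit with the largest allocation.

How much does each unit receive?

Totals — floor area 23,033, ownership shares 8,694.
Blended shares (25% floor area + 75% ownership shares): Unit PH1 0.1051; Unit 2C 0.3202; Unit 5A 0.0992; Unit 1B 0.2399; Unit 3B 0.2356.
Proportional shares: Unit PH1 95,684.64; Unit 2C 291,406.94; Unit 5A 90,254.17; Unit 1B 218,399.12; Unit 3B 214,465.13.
Rounded to nearest $1: Unit PH1 $95,685; Unit 2C $291,407; Unit 5A $90,254; Unit 1B $218,399; Unit 3B $214,465. Sum = $910,210.
Rounded total matches; no reconciliation needed.

Unit PH1: $95,685 · Unit 2C: $291,407 · Unit 5A: $90,254 · Unit 1B: $218,399 · Unit 3B: $214,465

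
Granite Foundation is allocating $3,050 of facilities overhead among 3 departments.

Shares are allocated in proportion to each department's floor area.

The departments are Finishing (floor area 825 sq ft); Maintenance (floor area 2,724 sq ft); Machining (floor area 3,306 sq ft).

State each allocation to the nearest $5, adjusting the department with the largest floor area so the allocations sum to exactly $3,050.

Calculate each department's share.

Finishing: $365 | Maintenance: $1,210 | Machining: $1,475

Sum of floor area: 6,855.
Pro-rata amounts: Finishing 825/6,855 × $3,050 = 367.07; Maintenance 2,724/6,855 × $3,050 = 1,211.99; Machining 3,306/6,855 × $3,050 = 1,470.94.
Rounded to nearest $5: Finishing $365; Maintenance $1,210; Machining $1,470. Sum = $3,045.
Difference $3,050 − $3,045 = +$5 applied to largest floor area (Machining): Machining becomes $1,475.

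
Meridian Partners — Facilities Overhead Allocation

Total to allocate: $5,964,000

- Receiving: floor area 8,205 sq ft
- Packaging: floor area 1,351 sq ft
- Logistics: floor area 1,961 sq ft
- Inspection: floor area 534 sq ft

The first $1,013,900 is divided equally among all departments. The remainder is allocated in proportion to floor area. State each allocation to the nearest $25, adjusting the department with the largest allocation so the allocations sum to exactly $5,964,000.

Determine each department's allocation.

Receiving: $3,623,775; Packaging: $808,425; Logistics: $1,058,975; Inspection: $472,825

Equal tier: $1,013,900 ÷ 4 = $253,475 apiece.
Remainder $4,950,100 by floor area (total 12,051): Receiving 3,370,307.07 → $3,370,300; Packaging 554,940.26 → $554,950; Logistics 805,505.44 → $805,500; Inspection 219,347.22 → $219,350.
Totals: Receiving $253,475 + $3,370,300 = $3,623,775; Packaging $253,475 + $554,950 = $808,425; Logistics $253,475 + $805,500 = $1,058,975; Inspection $253,475 + $219,350 = $472,825.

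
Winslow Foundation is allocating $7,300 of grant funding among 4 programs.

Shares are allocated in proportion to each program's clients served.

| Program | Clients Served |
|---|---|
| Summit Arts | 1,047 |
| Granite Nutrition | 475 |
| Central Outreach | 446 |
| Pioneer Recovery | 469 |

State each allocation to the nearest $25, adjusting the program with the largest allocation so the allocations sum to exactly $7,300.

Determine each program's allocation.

Summit Arts: $3,150; Granite Nutrition: $1,425; Central Outreach: $1,325; Pioneer Recovery: $1,400

Sum of clients served: 2,437.
Proportional shares: Summit Arts 1,047/2,437 × $7,300 = 3,136.27; Granite Nutrition 475/2,437 × $7,300 = 1,422.86; Central Outreach 446/2,437 × $7,300 = 1,335.99; Pioneer Recovery 469/2,437 × $7,300 = 1,404.88.
After rounding ($25): Summit Arts $3,125; Granite Nutrition $1,425; Central Outreach $1,325; Pioneer Recovery $1,400. Sum = $7,275.
Difference $7,300 − $7,275 = +$25 applied to largest allocation (Summit Arts): Summit Arts becomes $3,150.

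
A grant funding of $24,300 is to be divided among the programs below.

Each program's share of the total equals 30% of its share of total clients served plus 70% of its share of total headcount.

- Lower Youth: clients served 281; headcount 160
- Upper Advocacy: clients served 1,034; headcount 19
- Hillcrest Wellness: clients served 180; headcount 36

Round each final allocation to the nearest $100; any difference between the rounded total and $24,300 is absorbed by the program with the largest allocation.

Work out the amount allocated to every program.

Lower Youth: $14,100; Upper Advocacy: $6,500; Hillcrest Wellness: $3,700

Totals — clients served 1,495, headcount 215.
Composite weights (30% clients served + 70% headcount): Lower Youth 0.5773; Upper Advocacy 0.2694; Hillcrest Wellness 0.1533.
Raw shares: Lower Youth 14,028.83; Upper Advocacy 6,545.26; Hillcrest Wellness 3,725.91.
After rounding ($100): Lower Youth $14,000; Upper Advocacy $6,500; Hillcrest Wellness $3,700. Sum = $24,200.
Difference $24,300 − $24,200 = +$100 applied to largest allocation (Lower Youth): Lower Youth becomes $14,100.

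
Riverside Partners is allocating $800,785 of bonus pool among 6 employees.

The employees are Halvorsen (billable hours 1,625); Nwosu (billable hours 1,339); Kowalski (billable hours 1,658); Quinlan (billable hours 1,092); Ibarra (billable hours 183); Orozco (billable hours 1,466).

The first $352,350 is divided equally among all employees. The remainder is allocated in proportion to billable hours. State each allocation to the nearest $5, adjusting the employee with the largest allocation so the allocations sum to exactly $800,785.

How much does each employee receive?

First tranche $352,350 split equally: $58,725 each.
Remainder $448,435 by billable hours (total 7,363): Halvorsen 98,968.75 → $98,970; Nwosu 81,550.25 → $81,550; Kowalski 100,978.57 → $100,980; Quinlan 66,507.00 → $66,505; Ibarra 11,145.40 → $11,145; Orozco 89,285.03 → $89,285.
Totals: Halvorsen $58,725 + $98,970 = $157,695; Nwosu $58,725 + $81,550 = $140,275; Kowalski $58,725 + $100,980 = $159,705; Quinlan $58,725 + $66,505 = $125,230; Ibarra $58,725 + $11,145 = $69,870; Orozco $58,725 + $89,285 = $148,010.

Halvorsen: $157,695 · Nwosu: $140,275 · Kowalski: $159,705 · Quinlan: $125,230 · Ibarra: $69,870 · Orozco: $148,010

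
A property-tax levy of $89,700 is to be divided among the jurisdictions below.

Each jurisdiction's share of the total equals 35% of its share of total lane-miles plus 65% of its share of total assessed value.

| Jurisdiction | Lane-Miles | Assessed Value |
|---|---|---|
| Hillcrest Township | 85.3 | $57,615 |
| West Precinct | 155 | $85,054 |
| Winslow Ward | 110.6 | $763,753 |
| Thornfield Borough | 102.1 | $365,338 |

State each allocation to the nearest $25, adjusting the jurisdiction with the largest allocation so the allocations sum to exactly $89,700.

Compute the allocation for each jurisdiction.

Hillcrest Township: $8,550; West Precinct: $14,650; Winslow Ward: $42,675; Thornfield Borough: $23,825

Lane-miles total 453; assessed value total 1,271,760.
Composite weights (35% lane-miles + 65% assessed value): Hillcrest Township 0.0954; West Precinct 0.1632; Winslow Ward 0.4758; Thornfield Borough 0.2656.
Raw shares: Hillcrest Township 8,553.10; West Precinct 14,641.60; Winslow Ward 42,680.05; Thornfield Borough 23,825.26.
Rounded to nearest $25: Hillcrest Township $8,550; West Precinct $14,650; Winslow Ward $42,675; Thornfield Borough $23,825. Sum = $89,700.
No rounding difference to absorb.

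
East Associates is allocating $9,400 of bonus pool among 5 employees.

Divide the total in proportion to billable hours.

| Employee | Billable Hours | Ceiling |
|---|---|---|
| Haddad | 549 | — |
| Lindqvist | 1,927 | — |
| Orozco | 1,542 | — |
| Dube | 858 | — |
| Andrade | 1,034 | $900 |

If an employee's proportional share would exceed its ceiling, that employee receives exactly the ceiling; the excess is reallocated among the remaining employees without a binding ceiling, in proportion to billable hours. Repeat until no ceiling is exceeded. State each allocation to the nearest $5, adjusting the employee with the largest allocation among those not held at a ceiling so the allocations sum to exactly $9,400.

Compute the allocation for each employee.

Billable hours total: 5,910.
Unconstrained shares: Haddad 873.20; Lindqvist 3,064.94; Orozco 2,452.59; Dube 1,364.67; Andrade 1,644.60.
Held at cap: Andrade ($900); remaining pool $8,500 reallocated over remaining billable hours 4,876.
Redistributed shares: Haddad 957.03 → $955; Lindqvist 3,359.21 → $3,360; Orozco 2,688.06 → $2,690; Dube 1,495.69 → $1,495.

Haddad: $955 | Lindqvist: $3,360 | Orozco: $2,690 | Dube: $1,495 | Andrade: $900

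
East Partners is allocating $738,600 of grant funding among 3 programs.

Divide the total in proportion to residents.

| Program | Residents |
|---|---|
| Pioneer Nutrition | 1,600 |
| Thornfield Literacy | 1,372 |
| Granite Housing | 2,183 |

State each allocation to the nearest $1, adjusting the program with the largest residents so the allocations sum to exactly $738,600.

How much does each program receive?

Pioneer Nutrition: $229,245; Thornfield Literacy: $196,578; Granite Housing: $312,777

Residents total: 1,600 + 1,372 + 2,183 = 5,155.
Proportional shares: Pioneer Nutrition 229,245.39; Thornfield Literacy 196,577.92; Granite Housing 312,776.68.
After rounding ($1): Pioneer Nutrition $229,245; Thornfield Literacy $196,578; Granite Housing $312,777. Sum = $738,600.
No rounding difference to absorb.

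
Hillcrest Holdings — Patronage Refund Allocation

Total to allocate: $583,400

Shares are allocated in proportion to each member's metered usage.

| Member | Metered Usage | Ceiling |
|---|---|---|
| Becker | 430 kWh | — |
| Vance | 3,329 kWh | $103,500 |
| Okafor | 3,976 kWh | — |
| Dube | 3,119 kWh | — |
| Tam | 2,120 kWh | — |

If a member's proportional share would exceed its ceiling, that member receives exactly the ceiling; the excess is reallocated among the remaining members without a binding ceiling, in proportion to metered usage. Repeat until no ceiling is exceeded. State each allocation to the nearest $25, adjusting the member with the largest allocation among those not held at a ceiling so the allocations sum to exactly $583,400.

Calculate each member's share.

Becker: $21,400; Vance: $103,500; Okafor: $197,825; Dube: $155,200; Tam: $105,475

Total metered usage = 12,974.
Pro-rata shares before constraints: Becker 19,335.75; Vance 149,694.67; Okafor 178,788.22; Dube 140,251.63; Tam 95,329.74.
Cap binds for Vance ($103,500); balance $479,900 reallocated over remaining metered usage 9,645.
Redistributed shares: Becker 21,395.23 → $21,400; Okafor 197,831.25 → $197,825; Dube 155,190.06 → $155,200; Tam 105,483.46 → $105,475.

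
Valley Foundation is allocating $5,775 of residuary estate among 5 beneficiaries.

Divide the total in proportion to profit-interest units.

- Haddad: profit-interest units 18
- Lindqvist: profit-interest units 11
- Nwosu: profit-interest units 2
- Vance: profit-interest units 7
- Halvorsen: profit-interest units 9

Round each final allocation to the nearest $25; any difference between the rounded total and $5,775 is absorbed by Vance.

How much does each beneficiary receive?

Haddad: $2,200 | Lindqvist: $1,350 | Nwosu: $250 | Vance: $875 | Halvorsen: $1,100

Sum of profit-interest units: 47.
Proportional shares: Haddad 18/47 × $5,775 = 2,211.70; Lindqvist 11/47 × $5,775 = 1,351.60; Nwosu 2/47 × $5,775 = 245.74; Vance 7/47 × $5,775 = 860.11; Halvorsen 9/47 × $5,775 = 1,105.85.
Rounded to nearest $25: Haddad $2,200; Lindqvist $1,350; Nwosu $250; Vance $850; Halvorsen $1,100. Sum = $5,750.
Difference $5,775 − $5,750 = +$25 applied to Vance: Vance becomes $875.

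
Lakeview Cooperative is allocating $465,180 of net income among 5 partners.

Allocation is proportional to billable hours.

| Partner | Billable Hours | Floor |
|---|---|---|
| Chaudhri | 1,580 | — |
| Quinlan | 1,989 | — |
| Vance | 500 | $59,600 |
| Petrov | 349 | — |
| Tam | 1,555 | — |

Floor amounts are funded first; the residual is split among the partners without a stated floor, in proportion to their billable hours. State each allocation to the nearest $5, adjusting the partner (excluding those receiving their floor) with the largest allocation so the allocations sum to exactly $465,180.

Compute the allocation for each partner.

Guaranteed amounts: Vance $59,600. Residual $405,580.
Residual split over remaining billable hours 5,473: Chaudhri 117,086.86 → $117,085; Quinlan 147,396.06 → $147,395; Petrov 25,862.86 → $25,865; Tam 115,234.22 → $115,235.

Chaudhri: $117,085; Quinlan: $147,395; Vance: $59,600; Petrov: $25,865; Tam: $115,235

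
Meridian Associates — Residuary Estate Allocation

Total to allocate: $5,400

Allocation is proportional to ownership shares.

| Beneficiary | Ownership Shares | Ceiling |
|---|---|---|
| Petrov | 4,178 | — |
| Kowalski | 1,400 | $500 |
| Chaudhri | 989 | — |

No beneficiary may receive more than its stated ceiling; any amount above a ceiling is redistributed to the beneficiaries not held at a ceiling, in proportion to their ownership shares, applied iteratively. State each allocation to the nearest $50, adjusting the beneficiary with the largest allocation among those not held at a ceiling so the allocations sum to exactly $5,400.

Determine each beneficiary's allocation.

Combined ownership shares = 6,567.
Pro-rata shares before constraints: Petrov 3,435.54; Kowalski 1,151.21; Chaudhri 813.25.
Cap binds for Kowalski ($500); residual $4,900 reallocated over remaining ownership shares 5,167.
Remaining shares: Petrov 3,962.11 → $3,950; Chaudhri 937.89 → $950.

Petrov: $3,950 | Kowalski: $500 | Chaudhri: $950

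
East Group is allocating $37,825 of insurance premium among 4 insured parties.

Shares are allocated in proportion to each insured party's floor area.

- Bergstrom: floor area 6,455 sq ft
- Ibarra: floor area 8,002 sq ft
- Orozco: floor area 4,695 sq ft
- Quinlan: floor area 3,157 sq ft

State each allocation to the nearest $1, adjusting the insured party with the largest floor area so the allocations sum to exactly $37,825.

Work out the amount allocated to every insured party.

Bergstrom: $10,944 · Ibarra: $13,568 · Orozco: $7,960 · Quinlan: $5,353

Total floor area = 22,309.
Unrounded shares: Bergstrom 6,455/22,309 × $37,825 = 10,944.48; Ibarra 8,002/22,309 × $37,825 = 13,567.42; Orozco 4,695/22,309 × $37,825 = 7,960.39; Quinlan 3,157/22,309 × $37,825 = 5,352.71.
Rounded to nearest $1: Bergstrom $10,944; Ibarra $13,567; Orozco $7,960; Quinlan $5,353. Sum = $37,824.
Difference $37,825 − $37,824 = +$1 applied to largest floor area (Ibarra): Ibarra becomes $13,568.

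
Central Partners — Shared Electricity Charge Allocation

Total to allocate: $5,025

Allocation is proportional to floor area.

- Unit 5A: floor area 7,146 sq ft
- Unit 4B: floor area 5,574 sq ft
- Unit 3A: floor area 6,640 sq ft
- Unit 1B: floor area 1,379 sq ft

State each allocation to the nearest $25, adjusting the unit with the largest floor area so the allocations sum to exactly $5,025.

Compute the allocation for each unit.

Unit 5A: $1,750 | Unit 4B: $1,350 | Unit 3A: $1,600 | Unit 1B: $325

Combined floor area = 7,146 + 5,574 + 6,640 + 1,379 = 20,739.
Pro-rata amounts: Unit 5A 1,731.46; Unit 4B 1,350.56; Unit 3A 1,608.85; Unit 1B 334.13.
At nearest $25: Unit 5A $1,725; Unit 4B $1,350; Unit 3A $1,600; Unit 1B $325. Sum = $5,000.
Difference $5,025 − $5,000 = +$25 applied to largest floor area (Unit 5A): Unit 5A becomes $1,750.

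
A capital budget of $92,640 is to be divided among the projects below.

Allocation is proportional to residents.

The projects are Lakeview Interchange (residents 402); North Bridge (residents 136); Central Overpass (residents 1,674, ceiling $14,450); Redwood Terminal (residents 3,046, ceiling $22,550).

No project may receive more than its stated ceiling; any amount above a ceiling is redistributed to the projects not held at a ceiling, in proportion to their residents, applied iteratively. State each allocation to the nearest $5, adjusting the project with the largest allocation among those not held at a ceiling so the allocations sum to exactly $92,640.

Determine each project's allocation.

Residents total: 5,258.
Pro-rata shares before constraints: Lakeview Interchange 7,082.78; North Bridge 2,396.17; Central Overpass 29,493.98; Redwood Terminal 53,667.07.
Held at cap: Central Overpass ($14,450), Redwood Terminal ($22,550); balance $55,640 reallocated over remaining residents 538.
Shares after redistribution: Lakeview Interchange 41,574.87 → $41,575; North Bridge 14,065.13 → $14,065.

Lakeview Interchange: $41,575 · North Bridge: $14,065 · Central Overpass: $14,450 · Redwood Terminal: $22,550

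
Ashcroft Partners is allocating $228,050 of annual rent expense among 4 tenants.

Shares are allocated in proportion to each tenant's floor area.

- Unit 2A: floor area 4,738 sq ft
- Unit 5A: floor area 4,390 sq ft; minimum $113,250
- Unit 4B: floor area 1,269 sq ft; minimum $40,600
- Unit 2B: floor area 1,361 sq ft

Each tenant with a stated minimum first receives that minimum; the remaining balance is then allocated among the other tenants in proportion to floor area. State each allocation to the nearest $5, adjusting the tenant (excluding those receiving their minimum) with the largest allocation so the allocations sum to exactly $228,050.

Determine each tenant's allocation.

Unit 2A: $57,640; Unit 5A: $113,250; Unit 4B: $40,600; Unit 2B: $16,560

Guaranteed amounts: Unit 5A $113,250; Unit 4B $40,600. Residual $74,200.
Residual split over remaining floor area 6,099: Unit 2A 57,642.17 → $57,640; Unit 2B 16,557.83 → $16,560.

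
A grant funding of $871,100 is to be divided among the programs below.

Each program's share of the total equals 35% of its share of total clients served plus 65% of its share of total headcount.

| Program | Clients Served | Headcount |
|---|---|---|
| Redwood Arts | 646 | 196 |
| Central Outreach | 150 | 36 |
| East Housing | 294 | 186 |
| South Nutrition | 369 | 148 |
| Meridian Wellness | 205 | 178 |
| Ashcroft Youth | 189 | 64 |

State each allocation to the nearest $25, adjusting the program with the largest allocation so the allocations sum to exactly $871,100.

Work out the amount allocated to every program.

Redwood Arts: $243,625 · Central Outreach: $49,900 · East Housing: $178,725 · South Nutrition: $164,425 · Meridian Wellness: $158,475 · Ashcroft Youth: $75,950

Clients served total 1,853; headcount total 808.
Combined weights (35% clients served + 65% headcount): Redwood Arts 0.2797; Central Outreach 0.0573; East Housing 0.2052; South Nutrition 0.1888; Meridian Wellness 0.1819; Ashcroft Youth 0.0872.
Proportional shares: Redwood Arts 243,639.37; Central Outreach 49,907.78; East Housing 178,715.12; South Nutrition 164,426.39; Meridian Wellness 158,465.34; Ashcroft Youth 75,946.00.
After rounding ($25): Redwood Arts $243,650; Central Outreach $49,900; East Housing $178,725; South Nutrition $164,425; Meridian Wellness $158,475; Ashcroft Youth $75,950. Sum = $871,125.
Difference $871,100 − $871,125 = −$25 applied to largest allocation (Redwood Arts): Redwood Arts becomes $243,625.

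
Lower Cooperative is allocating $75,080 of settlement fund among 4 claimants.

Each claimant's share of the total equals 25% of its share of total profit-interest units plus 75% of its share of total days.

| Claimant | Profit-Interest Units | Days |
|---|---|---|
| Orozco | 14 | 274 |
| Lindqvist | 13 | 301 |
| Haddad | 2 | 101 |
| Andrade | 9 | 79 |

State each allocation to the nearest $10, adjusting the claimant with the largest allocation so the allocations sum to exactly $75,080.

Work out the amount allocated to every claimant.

Orozco: $27,350 · Lindqvist: $28,870 · Haddad: $8,520 · Andrade: $10,340

Profit-interest units total 38; days total 755.
Combined weights (25% profit-interest units + 75% days): Orozco 0.3643; Lindqvist 0.3845; Haddad 0.1135; Andrade 0.1377.
Pro-rata amounts: Orozco 27,350.95; Lindqvist 28,870.73; Haddad 8,520.76; Andrade 10,337.57.
At nearest $10: Orozco $27,350; Lindqvist $28,870; Haddad $8,520; Andrade $10,340. Sum = $75,080.
Sum already equals the total — no adjustment.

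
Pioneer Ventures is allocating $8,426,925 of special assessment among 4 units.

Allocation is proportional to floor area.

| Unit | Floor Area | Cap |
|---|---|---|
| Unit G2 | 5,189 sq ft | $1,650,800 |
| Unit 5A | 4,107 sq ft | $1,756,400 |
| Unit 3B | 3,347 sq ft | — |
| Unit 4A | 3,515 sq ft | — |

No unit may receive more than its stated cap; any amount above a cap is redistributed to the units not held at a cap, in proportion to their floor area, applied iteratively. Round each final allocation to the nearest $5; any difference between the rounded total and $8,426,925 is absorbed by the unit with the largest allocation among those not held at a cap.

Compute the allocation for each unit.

Floor area total: 16,158.
Pro-rata shares before constraints: Unit G2 2,706,233.06; Unit 5A 2,141,934.71; Unit 3B 1,745,569.87; Unit 4A 1,833,187.36.
Capped: Unit G2 ($1,650,800), Unit 5A ($1,756,400); residual $5,019,725 reallocated over remaining floor area 6,862.
Remaining shares: Unit 3B 2,448,414.39 → $2,448,415; Unit 4A 2,571,310.61 → $2,571,310.

Unit G2: $1,650,800 · Unit 5A: $1,756,400 · Unit 3B: $2,448,415 · Unit 4A: $2,571,310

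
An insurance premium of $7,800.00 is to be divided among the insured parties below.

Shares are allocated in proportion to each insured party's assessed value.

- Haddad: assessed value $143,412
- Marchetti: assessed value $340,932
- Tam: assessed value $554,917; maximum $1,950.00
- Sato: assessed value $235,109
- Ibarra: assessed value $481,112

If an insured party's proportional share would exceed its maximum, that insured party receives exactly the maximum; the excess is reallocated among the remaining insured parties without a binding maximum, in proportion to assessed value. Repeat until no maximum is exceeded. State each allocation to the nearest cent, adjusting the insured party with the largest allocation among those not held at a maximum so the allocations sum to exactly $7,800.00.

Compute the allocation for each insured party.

Combined assessed value = 1,755,482.
Proportional shares (ignoring caps): Haddad 637.2117; Marchetti 1,514.8373; Tam 2,465.6206; Sato 1,044.6420; Ibarra 2,137.6885.
Cap binds for Tam ($1,950.00); balance $5,850.00 reallocated over remaining assessed value 1,200,565.
Redistributed shares: Haddad 698.8045 → $698.80; Marchetti 1,661.2613 → $1,661.26; Sato 1,145.6170 → $1,145.62; Ibarra 2,344.3172 → $2,344.32.

Haddad: $698.80 | Marchetti: $1,661.26 | Tam: $1,950.00 | Sato: $1,145.62 | Ibarra: $2,344.32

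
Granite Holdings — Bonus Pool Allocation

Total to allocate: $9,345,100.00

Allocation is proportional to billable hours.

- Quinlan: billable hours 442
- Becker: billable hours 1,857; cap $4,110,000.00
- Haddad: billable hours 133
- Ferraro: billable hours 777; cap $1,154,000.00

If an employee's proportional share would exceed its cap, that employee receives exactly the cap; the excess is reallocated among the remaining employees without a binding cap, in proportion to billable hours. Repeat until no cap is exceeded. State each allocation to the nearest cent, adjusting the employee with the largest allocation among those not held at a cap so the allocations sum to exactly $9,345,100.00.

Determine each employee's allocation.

Billable hours total: 3,209.
Unconstrained shares: Quinlan 1,287,171.7669; Becker 5,407,868.7130; Haddad 387,316.3914; Ferraro 2,262,743.1287.
Held at cap: Becker ($4,110,000.00), Ferraro ($1,154,000.00); residual $4,081,100.00 reallocated over remaining billable hours 575.
Remaining shares: Quinlan 3,137,123.8261 → $3,137,123.83; Haddad 943,976.1739 → $943,976.17.

Quinlan: $3,137,123.83 · Becker: $4,110,000.00 · Haddad: $943,976.17 · Ferraro: $1,154,000.00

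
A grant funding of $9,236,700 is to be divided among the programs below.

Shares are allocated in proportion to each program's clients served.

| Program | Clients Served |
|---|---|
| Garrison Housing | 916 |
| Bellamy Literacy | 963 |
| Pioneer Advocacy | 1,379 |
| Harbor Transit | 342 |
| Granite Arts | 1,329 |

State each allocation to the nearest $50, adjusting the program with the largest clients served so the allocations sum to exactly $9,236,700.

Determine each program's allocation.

Garrison Housing: $1,716,550; Bellamy Literacy: $1,804,600; Pioneer Advocacy: $2,584,150; Harbor Transit: $640,900; Granite Arts: $2,490,500

Sum of clients served: 4,929.
Pro-rata amounts: Garrison Housing 916/4,929 × $9,236,700 = 1,716,538.28; Bellamy Literacy 963/4,929 × $9,236,700 = 1,804,613.94; Pioneer Advocacy 1,379/4,929 × $9,236,700 = 2,584,177.18; Harbor Transit 342/4,929 × $9,236,700 = 640,890.93; Granite Arts 1,329/4,929 × $9,236,700 = 2,490,479.67.
Rounded to nearest $50: Garrison Housing $1,716,550; Bellamy Literacy $1,804,600; Pioneer Advocacy $2,584,200; Harbor Transit $640,900; Granite Arts $2,490,500. Sum = $9,236,750.
Difference $9,236,700 − $9,236,750 = −$50 applied to largest clients served (Pioneer Advocacy): Pioneer Advocacy becomes $2,584,150.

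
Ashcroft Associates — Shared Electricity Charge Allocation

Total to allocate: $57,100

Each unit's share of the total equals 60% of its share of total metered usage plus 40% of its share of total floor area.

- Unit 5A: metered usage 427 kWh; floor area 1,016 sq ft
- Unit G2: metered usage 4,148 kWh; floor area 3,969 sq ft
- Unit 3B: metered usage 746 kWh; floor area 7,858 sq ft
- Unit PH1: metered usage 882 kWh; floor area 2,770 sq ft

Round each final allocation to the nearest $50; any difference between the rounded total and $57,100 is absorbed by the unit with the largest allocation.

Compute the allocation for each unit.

Unit 5A: $3,850 | Unit G2: $28,750 | Unit 3B: $15,600 | Unit PH1: $8,900

Totals — metered usage 6,203, floor area 15,613.
Blended shares (60% metered usage + 40% floor area): Unit 5A 0.0673; Unit G2 0.5029; Unit 3B 0.2735; Unit PH1 0.1563.
Raw shares: Unit 5A 3,844.67; Unit G2 28,716.14; Unit 3B 15,615.60; Unit PH1 8,923.59.
At nearest $50: Unit 5A $3,850; Unit G2 $28,700; Unit 3B $15,600; Unit PH1 $8,900. Sum = $57,050.
Difference $57,100 − $57,050 = +$50 applied to largest allocation (Unit G2): Unit G2 becomes $28,750.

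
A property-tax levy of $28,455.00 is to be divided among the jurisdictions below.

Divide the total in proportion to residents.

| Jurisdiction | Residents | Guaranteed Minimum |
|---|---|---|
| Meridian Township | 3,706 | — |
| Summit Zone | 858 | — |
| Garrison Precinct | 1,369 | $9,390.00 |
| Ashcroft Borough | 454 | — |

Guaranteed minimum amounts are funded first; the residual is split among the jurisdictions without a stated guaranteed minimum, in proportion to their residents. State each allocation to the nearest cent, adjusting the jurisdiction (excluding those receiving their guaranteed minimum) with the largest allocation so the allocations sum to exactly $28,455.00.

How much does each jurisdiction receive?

Guaranteed amounts: Garrison Precinct $9,390.00. Residual $19,065.00.
Residual split over remaining residents 5,018: Meridian Township 14,080.2890 → $14,080.29; Summit Zone 3,259.8187 → $3,259.82; Ashcroft Borough 1,724.8924 → $1,724.89.

Meridian Township: $14,080.29; Summit Zone: $3,259.82; Garrison Precinct: $9,390.00; Ashcroft Borough: $1,724.89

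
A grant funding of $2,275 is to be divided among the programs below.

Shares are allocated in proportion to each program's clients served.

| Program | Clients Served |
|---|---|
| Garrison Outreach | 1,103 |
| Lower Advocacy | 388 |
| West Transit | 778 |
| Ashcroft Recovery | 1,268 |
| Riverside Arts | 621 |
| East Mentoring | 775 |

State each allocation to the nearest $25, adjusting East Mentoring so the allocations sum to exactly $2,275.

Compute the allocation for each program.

Garrison Outreach: $500 · Lower Advocacy: $175 · West Transit: $350 · Ashcroft Recovery: $575 · Riverside Arts: $275 · East Mentoring: $400

Sum of clients served: 4,933.
Pro-rata amounts: Garrison Outreach 1,103/4,933 × $2,275 = 508.68; Lower Advocacy 388/4,933 × $2,275 = 178.94; West Transit 778/4,933 × $2,275 = 358.80; Ashcroft Recovery 1,268/4,933 × $2,275 = 584.78; Riverside Arts 621/4,933 × $2,275 = 286.39; East Mentoring 775/4,933 × $2,275 = 357.41.
At nearest $25: Garrison Outreach $500; Lower Advocacy $175; West Transit $350; Ashcroft Recovery $575; Riverside Arts $275; East Mentoring $350. Sum = $2,225.
Difference $2,275 − $2,225 = +$50 applied to East Mentoring: East Mentoring becomes $400.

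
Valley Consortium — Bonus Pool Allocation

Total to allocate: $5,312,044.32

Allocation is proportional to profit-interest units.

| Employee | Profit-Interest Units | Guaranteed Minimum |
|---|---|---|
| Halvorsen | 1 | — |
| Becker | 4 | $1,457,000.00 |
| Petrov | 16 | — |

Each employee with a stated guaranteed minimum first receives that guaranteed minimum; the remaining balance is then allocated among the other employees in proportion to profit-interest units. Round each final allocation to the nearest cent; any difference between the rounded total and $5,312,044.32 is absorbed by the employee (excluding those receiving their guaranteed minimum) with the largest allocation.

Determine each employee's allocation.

Halvorsen: $226,767.31 · Becker: $1,457,000.00 · Petrov: $3,628,277.01

Guaranteed amounts: Becker $1,457,000.00. Remaining pool $3,855,044.32.
Remaining pool split over remaining profit-interest units 17: Halvorsen 226,767.3129 → $226,767.31; Petrov 3,628,277.0071 → $3,628,277.01.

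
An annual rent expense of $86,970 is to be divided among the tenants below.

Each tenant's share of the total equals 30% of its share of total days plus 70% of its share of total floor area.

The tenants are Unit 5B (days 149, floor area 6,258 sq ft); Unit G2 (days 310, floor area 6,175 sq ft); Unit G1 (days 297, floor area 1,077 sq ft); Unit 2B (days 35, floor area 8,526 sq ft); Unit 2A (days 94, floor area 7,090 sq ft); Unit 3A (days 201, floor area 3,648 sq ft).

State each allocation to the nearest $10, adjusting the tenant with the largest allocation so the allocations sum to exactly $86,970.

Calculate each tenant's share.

Unit 5B: $15,200; Unit G2: $18,910; Unit G1: $9,140; Unit 2B: $16,680; Unit 2A: $15,430; Unit 3A: $11,610

Totals — days 1,086, floor area 32,774.
Combined weights (30% days + 70% floor area): Unit 5B 0.1748; Unit G2 0.2175; Unit G1 0.1050; Unit 2B 0.1918; Unit 2A 0.1774; Unit 3A 0.1334.
Unrounded shares: Unit 5B 15,204.19; Unit G2 18,918.01; Unit G1 9,135.95; Unit 2B 16,678.25; Unit 2A 15,428.29; Unit 3A 11,605.30.
At nearest $10: Unit 5B $15,200; Unit G2 $18,920; Unit G1 $9,140; Unit 2B $16,680; Unit 2A $15,430; Unit 3A $11,610. Sum = $86,980.
Difference $86,970 − $86,980 = −$10 applied to largest allocation (Unit G2): Unit G2 becomes $18,910.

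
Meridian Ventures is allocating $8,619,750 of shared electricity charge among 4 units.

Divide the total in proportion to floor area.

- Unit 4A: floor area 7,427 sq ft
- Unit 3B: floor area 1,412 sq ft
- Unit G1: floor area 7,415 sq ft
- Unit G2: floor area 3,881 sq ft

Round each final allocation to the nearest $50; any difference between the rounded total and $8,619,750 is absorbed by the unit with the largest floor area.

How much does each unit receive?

Total floor area = 7,427 + 1,412 + 7,415 + 3,881 = 20,135.
Unrounded shares: Unit 4A 3,179,482.65; Unit 3B 604,474.15; Unit G1 3,174,345.48; Unit G2 1,661,447.72.
Rounded to nearest $50: Unit 4A $3,179,500; Unit 3B $604,450; Unit G1 $3,174,350; Unit G2 $1,661,450. Sum = $8,619,750.
Rounded total matches; no reconciliation needed.

Unit 4A: $3,179,500; Unit 3B: $604,450; Unit G1: $3,174,350; Unit G2: $1,661,450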